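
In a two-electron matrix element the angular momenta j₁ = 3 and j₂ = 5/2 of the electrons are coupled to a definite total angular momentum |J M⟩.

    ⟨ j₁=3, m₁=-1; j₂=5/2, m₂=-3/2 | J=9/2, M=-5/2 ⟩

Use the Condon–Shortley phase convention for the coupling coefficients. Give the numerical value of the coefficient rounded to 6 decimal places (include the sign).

+0.317821  (= +√(10/99))

triangle: 1!×5!×4!/11! = 2880/39916800
(j±m)!: 2!×4!×1!×4!×2!×7! = 11612160
prefactor² = (2J+1)×Δ×N² = 92160/11
  k=0: +1/(0!×1!×4!×1!×1!×3!) = 1/144
  k=1: −1/(1!×0!×3!×0!×2!×4!) = -1/288
Σ = 1/288  ⇒  CG² = 92160/11×(1/288)² = 10/99
CG = +√(10/99) = +0.317821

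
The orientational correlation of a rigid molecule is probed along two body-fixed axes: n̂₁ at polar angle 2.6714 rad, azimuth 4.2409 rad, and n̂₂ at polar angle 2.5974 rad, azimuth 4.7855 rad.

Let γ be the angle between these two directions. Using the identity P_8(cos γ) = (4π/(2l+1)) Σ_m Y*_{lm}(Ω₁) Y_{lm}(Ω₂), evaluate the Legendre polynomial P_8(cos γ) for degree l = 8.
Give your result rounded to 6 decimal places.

0.050281

Addition theorem: P_8(cos γ) = (4π/17) Σ_m Y*_{lm}(Ω₁) Y_{lm}(Ω₂), m = −8…8:
  m=-8: (-0.000739, 0.000539) × (0.002218, -0.001469) = (-0.000001, 0.000002)  (running Σ = (-0.000001, 0.000002))
  m=-7: (0.001139, 0.007111) × (0.008613, 0.015333) = (-0.000099, 0.000079)  (running Σ = (-0.000100, 0.000081))
  m=-6: (0.033828, 0.010935) × (-0.065491, 0.030725) = (-0.002551, 0.000323)  (running Σ = (-0.002651, 0.000404))
  m=-5: (0.087179, -0.087397) × (-0.073812, -0.192842) = (-0.023289, -0.010361)  (running Σ = (-0.025940, -0.009957))
  m=-4: (-0.094507, -0.289875) × (0.390841, -0.117673) = (-0.071048, -0.102174)  (running Σ = (-0.096988, -0.112131))
  m=-3: (-0.498535, -0.078577) × (0.109746, 0.492312) = (-0.016028, -0.254058)  (running Σ = (-0.113015, -0.366189))
  m=-2: (-0.260053, 0.358308) × (-0.224000, 0.032989) = (0.046431, -0.088840)  (running Σ = (-0.066584, -0.455029))
  m=-1: (-0.033413, -0.065536) × (0.022709, 0.310063) = (0.019561, -0.011848)  (running Σ = (-0.047023, -0.466877))
  m=0: (-0.470658, -0.000000) × (-0.344342, 0.000000) = (0.162067, 0.000000)  (running Σ = (0.115044, -0.466877))
  m=1: (0.033413, -0.065536) × (-0.022709, 0.310063) = (0.019561, 0.011848)  (running Σ = (0.134606, -0.455029))
  m=2: (-0.260053, -0.358308) × (-0.224000, -0.032989) = (0.046431, 0.088840)  (running Σ = (0.181037, -0.366189))
  m=3: (0.498535, -0.078577) × (-0.109746, 0.492312) = (-0.016028, 0.254058)  (running Σ = (0.165009, -0.112131))
  m=4: (-0.094507, 0.289875) × (0.390841, 0.117673) = (-0.071048, 0.102174)  (running Σ = (0.093962, -0.009957))
  m=5: (-0.087179, -0.087397) × (0.073812, -0.192842) = (-0.023289, 0.010361)  (running Σ = (0.070673, 0.000404))
  m=6: (0.033828, -0.010935) × (-0.065491, -0.030725) = (-0.002551, -0.000323)  (running Σ = (0.068122, 0.000081))
  m=7: (-0.001139, 0.007111) × (-0.008613, 0.015333) = (-0.000099, -0.000079)  (running Σ = (0.068022, 0.000002))
  m=8: (-0.000739, -0.000539) × (0.002218, 0.001469) = (-0.000001, -0.000002)  (running Σ = (0.068022, 0.000000))
Accumulated sum (0.068022, 0.000000); after 4π/(2l+1) scaling, (0.050281, 0.000000) ⇒ P_8 = 0.050281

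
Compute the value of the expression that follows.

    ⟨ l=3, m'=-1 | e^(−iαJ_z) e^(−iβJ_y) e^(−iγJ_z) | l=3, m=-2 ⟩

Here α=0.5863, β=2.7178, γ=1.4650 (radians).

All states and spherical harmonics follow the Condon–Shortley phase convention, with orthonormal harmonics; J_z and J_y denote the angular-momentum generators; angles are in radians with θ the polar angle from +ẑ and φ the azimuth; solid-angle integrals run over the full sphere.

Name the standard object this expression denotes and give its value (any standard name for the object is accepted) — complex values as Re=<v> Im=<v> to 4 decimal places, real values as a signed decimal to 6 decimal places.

This is a Wigner D-matrix element — the rotation-matrix element ⟨l m'| R(α,β,γ) |l m⟩ in the angular-momentum basis.
D^3_{-1,-2}(0.5863,2.7178,1.4650) = e^{-i·-1·0.5863}·d^3_{-1,-2}(2.7178)·e^{-i·-2·1.4650}. Compute d first:
Half-angle: c=0.210314, s=0.977634. N=√(2·24·1·120)=75.894664
k: max(0,(-2)−(-1))=0 … min(3+(-2),3−(-1))=1
  k=0: (−1)^1·75.8947/(24)·0.2103^5·0.9776^1 = -0.001272
  k=1: (−1)^2·75.8947/(12)·0.2103^3·0.9776^3 = +0.054975
d^3_{-1,-2}(2.7178) = -0.001272 +0.054975 = +0.053703
Attach z-rotation phases: D = e^{-i(-1)(0.5863)}·(+0.053703)·e^{-i(-2)(1.4650)} = -0.049977-0.019655i

Wigner D-matrix element, Re=-0.0500 Im=-0.0197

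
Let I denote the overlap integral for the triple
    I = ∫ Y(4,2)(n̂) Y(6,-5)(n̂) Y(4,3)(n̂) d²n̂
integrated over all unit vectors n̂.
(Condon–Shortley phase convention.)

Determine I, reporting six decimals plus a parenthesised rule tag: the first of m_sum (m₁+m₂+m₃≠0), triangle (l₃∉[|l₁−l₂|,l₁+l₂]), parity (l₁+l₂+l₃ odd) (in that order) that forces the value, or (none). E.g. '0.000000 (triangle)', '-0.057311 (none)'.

Rules hold: Σm=0, L=14 even, 2≤4≤10.
N = 9·13·9 = 1053
Δ = 6!·2!·6!/15! = 1/1261260
Racah Σ t=2..4: t=2:+1/4608 t=3:−1/1296 t=4:+1/4608 = -7/20736
⇒ 3j(4 6 4; 0 0 0)² = 20/1287, sgn -1
Racah Σ t=0..1: t=0:+1/172800 t=1:−1/86400 = -1/172800
⇒ 3j(4 6 4; 2 -5 3)² = 1/130, sgn +1
4πI² = N·(3j₀)²·(3jₘ)² = 18/143
I = -1·√(0.125874/4π) = -0.10008369
No selection rule forces the value: the integral is nonzero (none).

-0.100084 (none)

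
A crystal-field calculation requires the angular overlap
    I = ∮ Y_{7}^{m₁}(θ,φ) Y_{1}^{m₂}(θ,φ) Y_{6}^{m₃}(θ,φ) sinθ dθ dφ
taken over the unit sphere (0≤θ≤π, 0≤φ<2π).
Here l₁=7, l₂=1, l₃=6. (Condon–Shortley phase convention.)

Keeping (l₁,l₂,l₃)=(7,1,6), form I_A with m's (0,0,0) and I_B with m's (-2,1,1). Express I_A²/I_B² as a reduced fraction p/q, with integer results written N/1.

49/36

Shared (l₁,l₂,l₃)=(7,1,6): N and (l;000)² cancel in I_A²/I_B².
A: Δ = 2!·12!·0!/15! = 1/1365; Racah Σ t=1..1: t=1:−1/518400 = -1/518400; ⇒ 3j(7 1 6; 0 0 0)² = 7/195, sgn -1
B: Δ = 2!·12!·0!/15! = 1/1365; Racah Σ t=2..2: t=2:+1/1209600 = 1/1209600; ⇒ 3j(7 1 6; -2 1 1)² = 12/455, sgn -1
I_A²/I_B² = (7/195)/(12/455) = 49/36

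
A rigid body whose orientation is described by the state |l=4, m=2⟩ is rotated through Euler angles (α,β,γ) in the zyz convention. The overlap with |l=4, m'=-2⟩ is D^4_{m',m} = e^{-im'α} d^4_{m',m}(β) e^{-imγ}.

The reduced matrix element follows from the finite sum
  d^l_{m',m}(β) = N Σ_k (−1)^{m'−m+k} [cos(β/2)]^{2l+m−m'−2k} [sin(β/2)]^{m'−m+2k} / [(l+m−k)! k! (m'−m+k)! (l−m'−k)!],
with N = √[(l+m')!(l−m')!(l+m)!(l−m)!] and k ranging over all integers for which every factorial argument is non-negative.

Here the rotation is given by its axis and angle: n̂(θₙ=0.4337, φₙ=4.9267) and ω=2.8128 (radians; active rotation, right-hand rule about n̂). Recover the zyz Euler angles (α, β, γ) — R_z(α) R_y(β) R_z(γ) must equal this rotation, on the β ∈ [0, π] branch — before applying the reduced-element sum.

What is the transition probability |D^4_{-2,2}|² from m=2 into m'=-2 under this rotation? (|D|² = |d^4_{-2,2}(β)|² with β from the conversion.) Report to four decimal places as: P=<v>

Axis–angle → zyz. n̂ = (sinθₙcosφₙ, sinθₙsinφₙ, cosθₙ) = (+0.089372, -0.410618, +0.907417), ω = 2.8128.
R = I cosω + sinω [n̂]ₓ + (1−cosω) n̂n̂ᵀ gives
  R = [-0.930886, -0.364435, +0.025263; +0.221576, -0.618251, -0.754102; +0.290440, -0.696385, +0.656271]
β = atan2(√(R₁₃²+R₂₃²), R₃₃) = 0.854930; α = atan2(R₂₃, R₁₃) mod 2π = 4.745877; γ = atan2(R₃₂, −R₃₁) mod 2π = 4.317255
D^4_{-2,2}(4.7459,0.8549,4.3173) = e^{-i·-2·4.7459}·d^4_{-2,2}(0.8549)·e^{-i·2·4.3173}. Compute d first:
With c≡cos(β/2)=0.910020 and s≡sin(β/2)=0.414565, N=[2·720·720·2]^{1/2}=1440.000000
The bounds max(0,m−m')=4 and min(l+m,l−m')=6 give 3 terms
  k=4: (−1)^0·1440.0000/(96)·0.9100^4·0.4146^4 = +0.303855
  k=5: (−1)^1·1440.0000/(120)·0.9100^2·0.4146^6 = -0.050448
  k=6: (−1)^2·1440.0000/(1440)·0.9100^0·0.4146^8 = +0.000872
d^4_{-2,2}(0.8549) = +0.303855 -0.050448 +0.000872 = +0.254280
|D^4_{-2,2}|² = |d^4_{-2,2}(β)|² = (+0.254280)² = 0.064658 (the z-rotation phases have unit modulus)

P=0.0647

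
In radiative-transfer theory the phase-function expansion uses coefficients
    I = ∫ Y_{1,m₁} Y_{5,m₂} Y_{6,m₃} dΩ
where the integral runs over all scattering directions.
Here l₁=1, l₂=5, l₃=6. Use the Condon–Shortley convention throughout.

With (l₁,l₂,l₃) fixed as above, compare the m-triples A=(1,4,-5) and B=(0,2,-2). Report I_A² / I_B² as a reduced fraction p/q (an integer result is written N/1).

Shared (l₁,l₂,l₃)=(1,5,6): N and (l;000)² cancel in I_A²/I_B².
A: Δ = 0!·2!·10!/13! = 1/858; Racah Σ t=0..0: t=0:+1/725760 = 1/725760; ⇒ 3j(1 5 6; 1 4 -5)² = 5/78, sgn -1
B: Δ = 0!·2!·10!/13! = 1/858; Racah Σ t=0..0: t=0:+1/30240 = 1/30240; ⇒ 3j(1 5 6; 0 2 -2)² = 16/429, sgn +1
I_A²/I_B² = (5/78)/(16/429) = 55/32

55/32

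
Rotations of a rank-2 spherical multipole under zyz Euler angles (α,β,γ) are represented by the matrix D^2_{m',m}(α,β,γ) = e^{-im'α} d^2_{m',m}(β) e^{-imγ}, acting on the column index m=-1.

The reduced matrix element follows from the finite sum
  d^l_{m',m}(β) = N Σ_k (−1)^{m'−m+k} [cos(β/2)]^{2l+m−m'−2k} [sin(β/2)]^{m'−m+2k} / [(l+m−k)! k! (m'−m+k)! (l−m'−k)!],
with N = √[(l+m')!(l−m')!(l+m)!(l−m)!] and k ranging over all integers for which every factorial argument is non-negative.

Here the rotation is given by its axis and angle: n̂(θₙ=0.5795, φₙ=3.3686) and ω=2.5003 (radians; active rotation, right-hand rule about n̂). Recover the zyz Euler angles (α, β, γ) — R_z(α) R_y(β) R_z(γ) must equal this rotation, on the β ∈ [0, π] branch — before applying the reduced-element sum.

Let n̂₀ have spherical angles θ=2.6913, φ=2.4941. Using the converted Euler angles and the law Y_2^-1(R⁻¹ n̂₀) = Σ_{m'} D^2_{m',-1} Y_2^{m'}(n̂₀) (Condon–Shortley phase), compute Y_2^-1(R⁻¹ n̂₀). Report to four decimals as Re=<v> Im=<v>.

Re=-0.0528 Im=0.0220

Axis–angle → zyz. n̂ = (sinθₙcosφₙ, sinθₙsinφₙ, cosθₙ) = (-0.533556, -0.123246, +0.836737), ω = 2.5003.
R = I cosω + sinω [n̂]ₓ + (1−cosω) n̂n̂ᵀ gives
  R = [-0.288518, -0.382110, -0.877923; +0.619015, -0.773962, +0.133431; -0.730464, -0.504950, +0.459834]
β = atan2(√(R₁₃²+R₂₃²), R₃₃) = 1.092988; α = atan2(R₂₃, R₁₃) mod 2π = 2.990763; γ = atan2(R₃₂, −R₃₁) mod 2π = 5.678341
Need the full column D^2_{m',-1} for m'=−2..2 at α=2.9908, β=1.0930, γ=5.6783.
cos(β/2)=0.854352, sin(β/2)=0.519695
d^2_{-2,-1}: single k=1 term ⇒ +0.648170;  D = +0.399598-0.510339i
d^2_{-1,-1}: k∈[0..1] ⇒ +0.532779 -0.591415 = -0.058636;  D = +0.042676-0.040211i
d^2_{0,-1}: k∈[0..1] ⇒ -0.793843 +0.293737 = -0.500106;  D = -0.411382+0.284377i
d^2_{1,-1}: k∈[0..1] ⇒ +0.591415 -0.072945 = +0.518470;  D = -0.465945+0.227389i
d^2_{2,-1}: single k=0 term ⇒ -0.239835;  D = -0.228896+0.071605i
Y_2^{m'}(θ=2.6913,φ=2.4941) and Σ D·Y over m':
  (+0.3996-0.5103i)·(+0.0199+0.0704i)  (+0.0427-0.0402i)·(+0.2414+0.1826i)  (-0.4114+0.2844i)·(+0.4516+0.0000i)  (-0.4659+0.2274i)·(-0.2414+0.1826i)  (-0.2289+0.0716i)·(+0.0199-0.0704i)
Y_2^-1(R⁻¹ n̂) = -0.052761+0.022019i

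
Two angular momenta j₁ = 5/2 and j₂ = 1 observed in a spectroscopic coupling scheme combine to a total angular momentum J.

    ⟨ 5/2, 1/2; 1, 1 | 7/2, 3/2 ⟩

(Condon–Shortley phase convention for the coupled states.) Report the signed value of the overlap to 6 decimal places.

+√(10/21) ≈ +0.690066

√[8·0!5!2!/8! · 3!2!2!0!5!2!] = √(1920/7)
  +(−1)^0/∏(0,0,2,2,3,0)! = 1/24  (running 1/24)
⟨..|..⟩ = √(1920/7)·(1/24) = +0.690066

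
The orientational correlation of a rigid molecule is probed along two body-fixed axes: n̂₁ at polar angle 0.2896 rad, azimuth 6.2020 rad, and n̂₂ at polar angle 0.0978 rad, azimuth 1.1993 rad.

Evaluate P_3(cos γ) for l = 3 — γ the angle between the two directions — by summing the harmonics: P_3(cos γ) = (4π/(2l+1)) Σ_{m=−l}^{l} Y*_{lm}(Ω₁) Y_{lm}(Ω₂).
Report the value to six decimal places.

Summing Y*_{l m}(θ₁,φ₁)·Y_{l m}(θ₂,φ₂) over m ∈ [−3, 3]; prefactor 4π/(2·3+1) = 1.795196:
  term(m=-3) = -0.00000 + 0.00000j   from Y*(Ω₁)=0.00943 - 0.00234j, Y(Ω₂)=-0.00035 + 0.00017j
  term(m=-2) = -0.00065 - 0.00042j   from Y*(Ω₁)=0.07882 - 0.01291j, Y(Ω₂)=-0.00714 - 0.00656j
  term(m=-1) = 0.01184 - 0.03962j   from Y*(Ω₁)=0.33044 - 0.02689j, Y(Ω₂)=0.04528 - 0.11621j
  term(m=+0) = 0.41290 + 0.00000j   from Y*(Ω₁)=0.56945 + 0.00000j, Y(Ω₂)=0.72508 + 0.00000j
  term(m=+1) = 0.01184 + 0.03962j   from Y*(Ω₁)=-0.33044 - 0.02689j, Y(Ω₂)=-0.04528 - 0.11621j
  term(m=+2) = -0.00065 + 0.00042j   from Y*(Ω₁)=0.07882 + 0.01291j, Y(Ω₂)=-0.00714 + 0.00656j
  term(m=+3) = -0.00000 - 0.00000j   from Y*(Ω₁)=-0.00943 - 0.00234j, Y(Ω₂)=0.00035 + 0.00017j
Accumulated sum 0.43527 + 0.00000j; after 4π/(2l+1) scaling, 0.78139 + 0.00000j ⇒ P_3 = 0.781390

0.781390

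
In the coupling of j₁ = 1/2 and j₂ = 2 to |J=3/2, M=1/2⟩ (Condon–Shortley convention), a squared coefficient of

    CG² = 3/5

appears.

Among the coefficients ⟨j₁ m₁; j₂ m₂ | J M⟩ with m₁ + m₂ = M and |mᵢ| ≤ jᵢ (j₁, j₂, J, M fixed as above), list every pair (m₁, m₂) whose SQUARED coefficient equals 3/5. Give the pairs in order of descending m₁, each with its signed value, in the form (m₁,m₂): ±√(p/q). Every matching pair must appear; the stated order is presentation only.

Admissible pairs with m₁+m₂ = M = 1/2: (-1/2,1), (1/2,0)
  (m₁,m₂)=(1/2,0): CG² = 2/5, CG = +√(2/5)
  (m₁,m₂)=(-1/2,1): CG² = 3/5, CG = −√(3/5)   ← matches the target
Pairs with CG² = 3/5: (-1/2,1): −√(3/5)

(-1/2,1): −√(3/5)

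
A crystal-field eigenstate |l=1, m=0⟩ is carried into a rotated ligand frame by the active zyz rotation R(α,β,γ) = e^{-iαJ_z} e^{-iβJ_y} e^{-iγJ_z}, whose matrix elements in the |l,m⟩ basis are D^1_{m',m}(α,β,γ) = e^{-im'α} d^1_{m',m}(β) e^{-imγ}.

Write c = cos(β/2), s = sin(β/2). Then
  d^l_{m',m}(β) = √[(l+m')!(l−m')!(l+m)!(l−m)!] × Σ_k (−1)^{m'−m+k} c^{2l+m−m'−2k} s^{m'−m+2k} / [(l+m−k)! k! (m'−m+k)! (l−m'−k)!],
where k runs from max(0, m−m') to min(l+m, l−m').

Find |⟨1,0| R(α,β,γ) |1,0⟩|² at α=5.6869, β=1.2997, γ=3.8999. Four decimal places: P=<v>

First d^1_{0,0}(β=1.2997), then the phase factors e^{-i(0)α} and e^{-i(0)γ}:
Half-angle: c=0.796175, s=0.605067. N=√(1·1·1·1)=1.000000
k∈{0,1} keeps every argument non-negative
  k=0: (−1)^0·1.0000/(1)·0.7962^2·0.6051^0 = +0.633894
  k=1: (−1)^1·1.0000/(1)·0.7962^0·0.6051^2 = -0.366106
d^1_{0,0}(1.2997) = +0.633894 -0.366106 = +0.267788
|D^1_{0,0}|² = |d^1_{0,0}(β)|² = (+0.267788)² = 0.071710 (the z-rotation phases have unit modulus)

P=0.0717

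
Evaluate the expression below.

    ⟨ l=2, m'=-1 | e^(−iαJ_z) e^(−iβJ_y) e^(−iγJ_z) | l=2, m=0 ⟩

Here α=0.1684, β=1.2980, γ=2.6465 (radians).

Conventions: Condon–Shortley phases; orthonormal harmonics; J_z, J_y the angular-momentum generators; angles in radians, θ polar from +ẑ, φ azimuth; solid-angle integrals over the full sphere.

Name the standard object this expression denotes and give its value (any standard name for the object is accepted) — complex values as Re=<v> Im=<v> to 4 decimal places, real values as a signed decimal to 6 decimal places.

Wigner D-matrix element, Re=0.3133 Im=0.0533

This is a Wigner D-matrix element — the rotation-matrix element ⟨l m'| R(α,β,γ) |l m⟩ in the angular-momentum basis.
Split into d^2_{-1,0}(β=1.2980) × two z-phases.
With c≡cos(β/2)=0.796689 and s≡sin(β/2)=0.604390, N=[1·6·2·2]^{1/2}=4.898979
Admissible k: 1..2 (factorial args all ≥0)
  k=1: (−1)^0·4.8990/(2)·0.7967^3·0.6044^1 = +0.748615
  k=2: (−1)^1·4.8990/(2)·0.7967^1·0.6044^3 = -0.430840
d^2_{-1,0}(1.2980) = +0.748615 -0.430840 = +0.317775
Phases: e^{-i·(-1)·0.1684}=+0.985854+0.167605i, e^{-i·(0)·2.6465}=+1.000000+0.000000i ⇒ D=+0.313280+0.053261i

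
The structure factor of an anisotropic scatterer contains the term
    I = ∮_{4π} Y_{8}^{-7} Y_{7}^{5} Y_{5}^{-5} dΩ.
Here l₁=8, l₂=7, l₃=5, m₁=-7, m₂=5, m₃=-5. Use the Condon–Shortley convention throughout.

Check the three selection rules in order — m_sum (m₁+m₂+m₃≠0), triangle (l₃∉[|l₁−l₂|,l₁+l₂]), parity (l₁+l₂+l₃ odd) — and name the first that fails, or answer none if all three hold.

Σmᵢ = -7  ✗
l₃∈[|l₁−l₂|,l₁+l₂]=[1,15], have l₃=5
Σlᵢ = 20 ⇒ even

m_sum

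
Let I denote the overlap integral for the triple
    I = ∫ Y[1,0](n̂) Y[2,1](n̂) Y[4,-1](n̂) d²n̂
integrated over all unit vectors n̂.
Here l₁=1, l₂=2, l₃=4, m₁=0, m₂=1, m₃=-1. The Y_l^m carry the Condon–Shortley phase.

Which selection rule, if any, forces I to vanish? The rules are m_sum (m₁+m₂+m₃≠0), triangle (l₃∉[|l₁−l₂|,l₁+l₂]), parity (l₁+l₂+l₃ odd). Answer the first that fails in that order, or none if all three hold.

triangle

azimuthal sum: 0 + 1 − 1 = 0  ✓
l₃ must lie in [1,3]; have l₃=4  ✗
L = 1 + 2 + 4 = 7 (odd)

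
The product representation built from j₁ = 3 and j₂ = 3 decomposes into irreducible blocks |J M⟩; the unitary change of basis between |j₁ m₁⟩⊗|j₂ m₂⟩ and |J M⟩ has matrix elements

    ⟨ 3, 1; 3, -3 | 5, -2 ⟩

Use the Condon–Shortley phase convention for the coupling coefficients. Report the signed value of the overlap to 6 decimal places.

triangle: 1!·5!·5!/12! = 14400/479001600
(j±m)!: 4!·2!·0!·6!·3!·7! = 1045094400
prefactor² = (2J+1)·Δ·N² = 345600
  k=0: +1/(0!·1!·2!·0!·3!·5!) = 1/1440
Σ = 1/1440  ⇒  CG² = 345600·(1/1440)² = 1/6
CG = +√(1/6) = +0.408248

+√(1/6) ≈ +0.408248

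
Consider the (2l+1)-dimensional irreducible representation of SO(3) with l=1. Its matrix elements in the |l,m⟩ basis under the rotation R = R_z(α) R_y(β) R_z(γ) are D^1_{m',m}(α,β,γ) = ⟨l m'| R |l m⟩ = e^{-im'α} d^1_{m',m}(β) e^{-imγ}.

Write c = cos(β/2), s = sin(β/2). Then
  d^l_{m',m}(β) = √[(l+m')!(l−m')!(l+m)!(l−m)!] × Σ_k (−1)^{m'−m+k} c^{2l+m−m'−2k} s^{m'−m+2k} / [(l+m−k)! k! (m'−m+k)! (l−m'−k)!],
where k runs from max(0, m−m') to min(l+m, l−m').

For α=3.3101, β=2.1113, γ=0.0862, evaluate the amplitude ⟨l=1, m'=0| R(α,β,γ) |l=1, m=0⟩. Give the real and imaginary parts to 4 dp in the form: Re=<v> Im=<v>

First d^1_{0,0}(β=2.1113), then the phase factors e^{-i(0)α} and e^{-i(0)γ}:
Half-angle: c=0.492662, s=0.870221. N=√(1·1·1·1)=1.000000
The bounds max(0,m−m')=0 and min(l+m,l−m')=1 give 2 terms
  k=0: (−1)^0·1.0000/(1)·0.4927^2·0.8702^0 = +0.242716
  k=1: (−1)^1·1.0000/(1)·0.4927^0·0.8702^2 = -0.757284
d^1_{0,0}(2.1113) = +0.242716 -0.757284 = -0.514568
Phases: e^{-i·(0)·3.3101}=+1.000000+0.000000i, e^{-i·(0)·0.0862}=+1.000000+0.000000i ⇒ D=-0.514568+0.000000i

Re=-0.5146 Im=0.0000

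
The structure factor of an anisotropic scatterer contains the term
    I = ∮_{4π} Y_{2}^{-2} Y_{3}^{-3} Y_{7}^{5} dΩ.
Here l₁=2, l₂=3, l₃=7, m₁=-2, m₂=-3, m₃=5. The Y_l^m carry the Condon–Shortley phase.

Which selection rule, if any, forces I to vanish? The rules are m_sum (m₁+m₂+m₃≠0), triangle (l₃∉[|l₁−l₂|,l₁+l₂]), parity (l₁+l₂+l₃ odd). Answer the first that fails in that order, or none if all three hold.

Σmᵢ = 0  ✓
l₃∈[|l₁−l₂|,l₁+l₂]=[1,5] required, l₃=7 fails  ✗
Σlᵢ = 12 ⇒ even

triangle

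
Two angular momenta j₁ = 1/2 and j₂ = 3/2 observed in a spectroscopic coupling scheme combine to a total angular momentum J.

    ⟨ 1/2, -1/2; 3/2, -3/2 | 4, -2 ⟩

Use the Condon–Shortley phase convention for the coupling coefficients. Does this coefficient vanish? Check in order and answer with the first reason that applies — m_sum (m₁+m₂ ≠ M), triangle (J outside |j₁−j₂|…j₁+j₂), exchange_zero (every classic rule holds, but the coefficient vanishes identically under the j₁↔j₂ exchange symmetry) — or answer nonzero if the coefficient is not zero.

m-sum: m₁+m₂ = -1/2+(-3/2) = -2, M = -2  ✓
triangle: need |j₁−j₂| ≤ J ≤ j₁+j₂, i.e. J ∈ [1, 2]; J = 4 is outside ✗ ⇒ coefficient is 0

triangle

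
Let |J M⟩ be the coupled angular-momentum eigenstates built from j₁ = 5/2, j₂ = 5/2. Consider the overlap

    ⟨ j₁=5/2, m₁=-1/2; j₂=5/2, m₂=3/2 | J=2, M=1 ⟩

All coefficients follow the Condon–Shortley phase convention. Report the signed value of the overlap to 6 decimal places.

j₁+j₂−J=3  J+j₁−j₂=2  J−j₁+j₂=2  j₁+j₂+J+1=8
(j₁±m₁, j₂±m₂, J±M) = (2,3,4,1,3,1)
P² = 36/7
sum k=2..3:
  [2] +1/4 = 1/4
  [3] −1/12 = -1/12
S = 1/6
C² = P²·S² = 1/7 ; C = +0.377964

+0.377964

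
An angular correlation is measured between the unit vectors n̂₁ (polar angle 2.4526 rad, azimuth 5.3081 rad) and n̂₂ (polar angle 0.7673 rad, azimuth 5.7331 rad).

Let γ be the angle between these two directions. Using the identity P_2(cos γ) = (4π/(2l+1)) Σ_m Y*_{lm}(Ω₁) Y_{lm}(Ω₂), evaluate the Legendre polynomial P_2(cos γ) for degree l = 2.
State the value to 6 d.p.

Addition theorem: P_2(cos γ) = (4π/5) Σ_m Y*_{lm}(Ω₁) Y_{lm}(Ω₂), m = −2…2:
  term(m=-2) = +0.019181-0.021834i   from Y*(Ω₁)=-0.057821-0.145027i, Y(Ω₂)=+0.084408+0.165911i
  term(m=-1) = -0.133328+0.060342i   from Y*(Ω₁)=-0.212721+0.313813i, Y(Ω₂)=+0.329075+0.201796i
  term(m=+0) = +0.043415+0.000000i   from Y*(Ω₁)=+0.248348-0.000000i, Y(Ω₂)=+0.174816+0.000000i
  term(m=+1) = -0.133328-0.060342i   from Y*(Ω₁)=+0.212721+0.313813i, Y(Ω₂)=-0.329075+0.201796i
  term(m=+2) = +0.019181+0.021834i   from Y*(Ω₁)=-0.057821+0.145027i, Y(Ω₂)=+0.084408-0.165911i
Σ over m = -0.184878+0.000000i; ×(4π/5) → -0.464649+0.000000i. Real part: -0.464649

-0.464649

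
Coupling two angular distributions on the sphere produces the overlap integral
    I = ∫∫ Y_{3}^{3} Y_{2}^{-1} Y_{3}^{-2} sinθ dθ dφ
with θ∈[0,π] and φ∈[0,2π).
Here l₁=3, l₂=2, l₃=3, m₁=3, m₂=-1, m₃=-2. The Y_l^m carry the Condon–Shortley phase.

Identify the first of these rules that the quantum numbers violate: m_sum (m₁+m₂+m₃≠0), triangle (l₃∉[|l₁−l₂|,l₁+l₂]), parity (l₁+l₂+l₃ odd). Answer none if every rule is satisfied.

none

azimuthal sum: 3 − 1 − 2 = 0  ✓
1 ≤ 3 ≤ 5 (triangle on l)  ✓
L = 3 + 2 + 3 = 8 (even)  ✓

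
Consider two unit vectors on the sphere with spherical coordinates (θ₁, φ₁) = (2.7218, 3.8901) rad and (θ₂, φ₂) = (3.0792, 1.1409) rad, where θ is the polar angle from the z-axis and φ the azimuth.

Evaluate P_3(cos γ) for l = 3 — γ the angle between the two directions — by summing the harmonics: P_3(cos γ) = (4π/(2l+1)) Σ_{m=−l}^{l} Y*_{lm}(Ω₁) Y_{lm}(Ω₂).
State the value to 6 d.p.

Summing Y*_{l m}(θ₁,φ₁)·Y_{l m}(θ₂,φ₂) over m ∈ [−3, 3]; prefactor 4π/(2·3+1) = 1.795196:
  m=-3: (+0.017646-0.022058i) × (-0.000097+0.000028i) = -0.000001+0.000003i  (running Σ = -0.000001+0.000003i)
  m=-2: (-0.011428-0.154604i) × (+0.002588+0.003005i) = +0.000435-0.000434i  (running Σ = +0.000434-0.000432i)
  m=-1: (-0.305885-0.284110i) × (+0.033431-0.072914i) = -0.030941+0.012805i  (running Σ = -0.030508+0.012373i)
  m=0: (-0.398512-0.000000i) × (-0.737660+0.000000i) = +0.293966+0.000000i  (running Σ = +0.263459+0.012373i)
  m=1: (+0.305885-0.284110i) × (-0.033431-0.072914i) = -0.030941-0.012805i  (running Σ = +0.232517-0.000432i)
  m=2: (-0.011428+0.154604i) × (+0.002588-0.003005i) = +0.000435+0.000434i  (running Σ = +0.232952+0.000003i)
  m=3: (-0.017646-0.022058i) × (+0.000097+0.000028i) = -0.000001-0.000003i  (running Σ = +0.232951-0.000000i)
Σ over m = +0.232951-0.000000i; ×(4π/7) → +0.418193-0.000000i. Real part: 0.418193

0.418193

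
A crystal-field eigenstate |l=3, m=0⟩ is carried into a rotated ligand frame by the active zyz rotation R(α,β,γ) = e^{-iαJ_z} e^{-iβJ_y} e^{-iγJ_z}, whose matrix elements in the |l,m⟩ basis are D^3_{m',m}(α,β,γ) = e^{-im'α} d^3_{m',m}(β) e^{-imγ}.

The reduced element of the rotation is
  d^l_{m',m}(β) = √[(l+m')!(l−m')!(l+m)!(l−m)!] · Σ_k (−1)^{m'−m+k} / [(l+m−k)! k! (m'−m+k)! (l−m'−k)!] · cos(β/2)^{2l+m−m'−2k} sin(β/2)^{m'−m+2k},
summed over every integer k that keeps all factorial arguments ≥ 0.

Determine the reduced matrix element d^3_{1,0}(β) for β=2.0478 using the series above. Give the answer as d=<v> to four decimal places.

d^3_{1,0}(β=2.0478) via the finite sum:
With c≡cos(β/2)=0.520039 and s≡sin(β/2)=0.854143, N=[24·2·6·6]^{1/2}=41.569219
k∈{0,1,2} keeps every argument non-negative
  k=0: (−1)^1·41.5692/(12)·0.5200^5·0.8541^1 = -0.112538
  k=1: (−1)^2·41.5692/(4)·0.5200^3·0.8541^3 = +0.910773
  k=2: (−1)^3·41.5692/(12)·0.5200^1·0.8541^5 = -0.818990
d^3_{1,0}(2.0478) = -0.112538 +0.910773 -0.818990 = -0.020755

d=-0.0208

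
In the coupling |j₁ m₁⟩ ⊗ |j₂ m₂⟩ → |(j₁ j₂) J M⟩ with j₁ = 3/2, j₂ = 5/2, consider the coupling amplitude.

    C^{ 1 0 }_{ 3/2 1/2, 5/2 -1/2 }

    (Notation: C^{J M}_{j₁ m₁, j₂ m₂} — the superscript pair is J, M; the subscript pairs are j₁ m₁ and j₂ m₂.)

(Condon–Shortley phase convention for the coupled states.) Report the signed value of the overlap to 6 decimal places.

j₁+j₂−J=3  J+j₁−j₂=0  J−j₁+j₂=2  j₁+j₂+J+1=6
(j₁±m₁, j₂±m₂, J±M) = (2,1,2,3,1,1)
P² = 6/5
sum k=1..1:
  [1] −1/2 = -1/2
S = -1/2
C² = P²·S² = 3/10 ; C = -0.547723

-0.547723  (= −√(3/10))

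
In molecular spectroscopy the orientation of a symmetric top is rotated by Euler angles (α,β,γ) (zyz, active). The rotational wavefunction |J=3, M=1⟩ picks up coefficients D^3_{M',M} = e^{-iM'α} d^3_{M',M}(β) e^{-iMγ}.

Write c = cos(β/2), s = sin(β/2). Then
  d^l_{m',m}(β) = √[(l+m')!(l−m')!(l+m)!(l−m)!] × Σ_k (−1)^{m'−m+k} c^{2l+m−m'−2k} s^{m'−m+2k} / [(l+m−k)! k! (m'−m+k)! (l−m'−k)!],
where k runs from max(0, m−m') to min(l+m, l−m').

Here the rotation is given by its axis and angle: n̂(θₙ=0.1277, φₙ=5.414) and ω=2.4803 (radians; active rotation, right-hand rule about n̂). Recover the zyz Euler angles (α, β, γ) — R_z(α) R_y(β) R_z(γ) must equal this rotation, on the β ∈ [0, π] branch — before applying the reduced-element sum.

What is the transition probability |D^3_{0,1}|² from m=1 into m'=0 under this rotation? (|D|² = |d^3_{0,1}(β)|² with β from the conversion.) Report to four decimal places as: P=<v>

P=0.1479

Axis–angle → zyz. n̂ = (sinθₙcosφₙ, sinθₙsinφₙ, cosθₙ) = (+0.082200, -0.097273, +0.991857), ω = 2.4803.
R = I cosω + sinω [n̂]ₓ + (1−cosω) n̂n̂ᵀ gives
  R = [-0.777110, -0.623443, +0.086136; +0.594831, -0.772270, -0.223105; +0.205614, -0.122141, +0.970981]
β = atan2(√(R₁₃²+R₂₃²), R₃₃) = 0.241496; α = atan2(R₂₃, R₁₃) mod 2π = 5.080835; γ = atan2(R₃₂, −R₃₁) mod 2π = 3.677613
D^3_{0,1}(5.0808,0.2415,3.6776) = e^{-i·0·5.0808}·d^3_{0,1}(0.2415)·e^{-i·1·3.6776}. Compute d first:
With c≡cos(β/2)=0.992719 and s≡sin(β/2)=0.120455, N=[6·6·24·2]^{1/2}=41.569219
Admissible k: 1..3 (factorial args all ≥0)
  k=1: (−1)^0·41.5692/(12)·0.9927^5·0.1205^1 = +0.402296
  k=2: (−1)^1·41.5692/(4)·0.9927^3·0.1205^3 = -0.017769
  k=3: (−1)^2·41.5692/(12)·0.9927^1·0.1205^5 = +0.000087
d^3_{0,1}(0.2415) = +0.402296 -0.017769 +0.000087 = +0.384615
|D^3_{0,1}|² = |d^3_{0,1}(β)|² = (+0.384615)² = 0.147928 (the z-rotation phases have unit modulus)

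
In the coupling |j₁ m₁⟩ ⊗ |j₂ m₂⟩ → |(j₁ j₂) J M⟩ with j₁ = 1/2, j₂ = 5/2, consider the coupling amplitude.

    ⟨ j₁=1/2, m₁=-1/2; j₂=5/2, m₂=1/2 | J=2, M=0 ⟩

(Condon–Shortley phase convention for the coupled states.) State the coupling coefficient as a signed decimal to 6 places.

j₁+j₂−J=1  J+j₁−j₂=0  J−j₁+j₂=4  j₁+j₂+J+1=6
(j₁±m₁, j₂±m₂, J±M) = (0,1,3,2,2,2)
P² = 8
sum k=1..1:
  [1] −1/4 = -1/4
S = -1/4
C² = P²·S² = 1/2 ; C = -0.707107

-0.707107  (= −√(1/2))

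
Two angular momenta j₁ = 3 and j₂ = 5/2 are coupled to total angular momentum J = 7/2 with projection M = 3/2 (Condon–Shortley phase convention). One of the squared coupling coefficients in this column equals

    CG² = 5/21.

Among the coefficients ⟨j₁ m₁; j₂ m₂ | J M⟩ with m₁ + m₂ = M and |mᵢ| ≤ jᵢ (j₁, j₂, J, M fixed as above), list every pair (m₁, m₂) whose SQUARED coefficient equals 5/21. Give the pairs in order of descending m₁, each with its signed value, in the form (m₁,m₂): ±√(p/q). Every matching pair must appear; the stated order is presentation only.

Admissible pairs with m₁+m₂ = M = 3/2: (-1,5/2), (0,3/2), (1,1/2), (2,-1/2), (3,-3/2)
  (m₁,m₂)=(3,-3/2): CG² = 2/7, CG = +√(2/7)
  (m₁,m₂)=(2,-1/2): CG² = 2/21, CG = +√(2/21)
  (m₁,m₂)=(1,1/2): CG² = 5/21, CG = −√(5/21)   ← matches the target
  (m₁,m₂)=(0,3/2): CG² = 0/1, CG = 0
  (m₁,m₂)=(-1,5/2): CG² = 8/21, CG = +√(8/21)
Pairs with CG² = 5/21: (1,1/2): −√(5/21)

(1,1/2): −√(5/21)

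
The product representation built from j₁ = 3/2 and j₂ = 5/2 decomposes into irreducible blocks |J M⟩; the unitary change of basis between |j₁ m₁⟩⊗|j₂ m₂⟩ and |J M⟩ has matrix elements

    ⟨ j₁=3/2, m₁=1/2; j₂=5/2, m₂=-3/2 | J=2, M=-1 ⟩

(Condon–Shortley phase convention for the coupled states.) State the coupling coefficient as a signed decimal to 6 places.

triangle: 2!*1!*3!/7! = 12/5040
(j±m)!: 2!*1!*1!*4!*1!*3! = 288
prefactor² = (2J+1)*Δ*N² = 24/7
  k=0: +1/(0!*2!*1!*1!*0!*2!) = 1/4
  k=1: −1/(1!*1!*0!*0!*1!*3!) = -1/6
Σ = 1/12  ⇒  CG² = 24/7*(1/12)² = 1/42
CG = +√(1/42) = +0.154303

+0.154303  (= +√(1/42))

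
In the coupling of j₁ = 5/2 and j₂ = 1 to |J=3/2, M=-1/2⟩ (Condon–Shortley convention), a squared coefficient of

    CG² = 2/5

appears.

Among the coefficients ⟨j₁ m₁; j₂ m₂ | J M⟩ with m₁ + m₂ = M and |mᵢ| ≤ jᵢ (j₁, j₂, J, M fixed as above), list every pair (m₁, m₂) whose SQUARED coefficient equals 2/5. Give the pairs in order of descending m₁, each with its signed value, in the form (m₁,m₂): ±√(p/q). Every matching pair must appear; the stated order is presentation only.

Admissible pairs with m₁+m₂ = M = -1/2: (-3/2,1), (-1/2,0), (1/2,-1)
  (m₁,m₂)=(1/2,-1): CG² = 1/5, CG = +√(1/5)
  (m₁,m₂)=(-1/2,0): CG² = 2/5, CG = −√(2/5)   ← matches the target
  (m₁,m₂)=(-3/2,1): CG² = 2/5, CG = +√(2/5)   ← matches the target
Pairs with CG² = 2/5: (-1/2,0): −√(2/5); (-3/2,1): +√(2/5)

(-1/2,0): −√(2/5); (-3/2,1): +√(2/5)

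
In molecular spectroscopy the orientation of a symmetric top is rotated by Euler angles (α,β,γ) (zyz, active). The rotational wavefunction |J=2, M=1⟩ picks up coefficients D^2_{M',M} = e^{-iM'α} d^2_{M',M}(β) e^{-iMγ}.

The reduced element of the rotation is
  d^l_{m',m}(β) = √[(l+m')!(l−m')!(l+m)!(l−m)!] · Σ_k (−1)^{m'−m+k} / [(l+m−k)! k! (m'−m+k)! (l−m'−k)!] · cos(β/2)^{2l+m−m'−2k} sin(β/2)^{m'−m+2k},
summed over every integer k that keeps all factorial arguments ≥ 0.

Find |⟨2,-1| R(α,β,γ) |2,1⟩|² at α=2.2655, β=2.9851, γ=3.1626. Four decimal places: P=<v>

P=0.9401

Split into d^2_{-1,1}(β=2.9851) × two z-phases.
Half-angle: c=0.078167, s=0.996940. N=√(1·6·6·1)=6.000000
Admissible k: 2..3 (factorial args all ≥0)
  k=2: (−1)^0·6.0000/(2)·0.0782^2·0.9969^2 = +0.018218
  k=3: (−1)^1·6.0000/(6)·0.0782^0·0.9969^4 = -0.987817
d^2_{-1,1}(2.9851) = +0.018218 -0.987817 = -0.969599
|D^2_{-1,1}|² = |d^2_{-1,1}(β)|² = (-0.969599)² = 0.940123 (the z-rotation phases have unit modulus)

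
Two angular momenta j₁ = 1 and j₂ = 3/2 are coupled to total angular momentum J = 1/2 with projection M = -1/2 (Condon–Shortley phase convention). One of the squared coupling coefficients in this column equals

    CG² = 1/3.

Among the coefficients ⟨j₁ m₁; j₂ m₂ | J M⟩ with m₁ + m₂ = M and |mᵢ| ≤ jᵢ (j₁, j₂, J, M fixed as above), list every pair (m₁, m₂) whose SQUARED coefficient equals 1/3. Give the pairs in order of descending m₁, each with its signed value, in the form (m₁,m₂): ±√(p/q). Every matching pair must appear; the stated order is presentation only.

Admissible pairs with m₁+m₂ = M = -1/2: (-1,1/2), (0,-1/2), (1,-3/2)
  (m₁,m₂)=(1,-3/2): CG² = 1/2, CG = +√(1/2)
  (m₁,m₂)=(0,-1/2): CG² = 1/3, CG = −√(1/3)   ← matches the target
  (m₁,m₂)=(-1,1/2): CG² = 1/6, CG = +√(1/6)
Pairs with CG² = 1/3: (0,-1/2): −√(1/3)

(0,-1/2): −√(1/3)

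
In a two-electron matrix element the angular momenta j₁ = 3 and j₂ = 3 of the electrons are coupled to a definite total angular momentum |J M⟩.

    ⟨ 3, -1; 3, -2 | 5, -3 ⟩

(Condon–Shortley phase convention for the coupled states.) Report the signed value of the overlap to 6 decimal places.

+√(1/6) ≈ +0.408248

√[11·1!5!5!/12! · 2!4!1!5!2!8!] = √(153600)
  +(−1)^0/∏(0,1,4,1,1,4)! = 1/576  (running 1/576)
  +(−1)^1/∏(1,0,3,0,2,5)! = -1/1440  (running 1/960)
⟨..|..⟩ = √(153600)·(1/960) = +0.408248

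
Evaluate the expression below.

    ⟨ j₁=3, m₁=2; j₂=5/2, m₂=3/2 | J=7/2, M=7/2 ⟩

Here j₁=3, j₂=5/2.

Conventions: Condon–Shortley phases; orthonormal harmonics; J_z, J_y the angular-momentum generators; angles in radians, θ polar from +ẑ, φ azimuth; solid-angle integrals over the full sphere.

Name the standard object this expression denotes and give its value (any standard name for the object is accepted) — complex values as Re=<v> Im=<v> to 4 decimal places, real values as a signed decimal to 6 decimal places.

Clebsch–Gordan coefficient, −√(4/9) ≈ -0.666667

This is a Clebsch–Gordan (vector-coupling) coefficient.
j₁+j₂−J=2  J+j₁−j₂=4  J−j₁+j₂=3  j₁+j₂+J+1=10
(j₁±m₁, j₂±m₂, J±M) = (5,1,4,1,7,0)
P² = 9216
sum k=1..1:
  [1] −1/144 = -1/144
S = -1/144
C² = P²·S² = 4/9 ; C = -0.666667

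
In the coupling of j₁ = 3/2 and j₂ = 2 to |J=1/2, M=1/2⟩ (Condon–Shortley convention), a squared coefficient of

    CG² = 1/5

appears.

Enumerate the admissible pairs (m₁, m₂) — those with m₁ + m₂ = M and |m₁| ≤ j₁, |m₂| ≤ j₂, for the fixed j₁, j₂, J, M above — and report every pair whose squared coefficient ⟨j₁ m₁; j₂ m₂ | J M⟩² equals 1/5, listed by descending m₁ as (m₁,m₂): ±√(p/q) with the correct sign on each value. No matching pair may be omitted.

Admissible pairs with m₁+m₂ = M = 1/2: (-3/2,2), (-1/2,1), (1/2,0), (3/2,-1)
  (m₁,m₂)=(3/2,-1): CG² = 1/10, CG = +√(1/10)
  (m₁,m₂)=(1/2,0): CG² = 1/5, CG = −√(1/5)   ← matches the target
  (m₁,m₂)=(-1/2,1): CG² = 3/10, CG = +√(3/10)
  (m₁,m₂)=(-3/2,2): CG² = 2/5, CG = −√(2/5)
Pairs with CG² = 1/5: (1/2,0): −√(1/5)

(1/2,0): −√(1/5)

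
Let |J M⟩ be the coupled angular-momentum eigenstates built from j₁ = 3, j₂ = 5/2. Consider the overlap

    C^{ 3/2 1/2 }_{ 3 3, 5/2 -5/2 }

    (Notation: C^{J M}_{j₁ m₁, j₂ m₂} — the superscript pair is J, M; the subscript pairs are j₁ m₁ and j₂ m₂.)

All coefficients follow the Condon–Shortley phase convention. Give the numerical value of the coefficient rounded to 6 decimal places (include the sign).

√[4·4!2!1!/8! · 6!0!0!5!2!1!] = √(5760/7)
  +(−1)^0/∏(0,4,0,0,2,1)! = 1/48  (running 1/48)
⟨..|..⟩ = √(5760/7)·(1/48) = +0.597614

+√(5/14) ≈ +0.597614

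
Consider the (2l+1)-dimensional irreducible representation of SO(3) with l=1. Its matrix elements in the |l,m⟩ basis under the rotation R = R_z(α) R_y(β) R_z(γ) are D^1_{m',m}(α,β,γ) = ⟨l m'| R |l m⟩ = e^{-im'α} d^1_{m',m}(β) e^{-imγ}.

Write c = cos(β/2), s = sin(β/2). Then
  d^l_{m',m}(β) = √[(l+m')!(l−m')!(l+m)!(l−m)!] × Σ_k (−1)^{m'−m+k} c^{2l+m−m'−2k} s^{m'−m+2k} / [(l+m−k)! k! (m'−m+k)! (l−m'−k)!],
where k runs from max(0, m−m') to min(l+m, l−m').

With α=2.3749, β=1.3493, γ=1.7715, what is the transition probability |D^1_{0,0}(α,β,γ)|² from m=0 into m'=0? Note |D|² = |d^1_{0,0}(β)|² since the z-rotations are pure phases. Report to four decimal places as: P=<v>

First d^1_{0,0}(β=1.3493), then the phase factors e^{-i(0)α} and e^{-i(0)γ}:
c=cos(1.349300/2)=0.780926, s=sin(1.349300/2)=0.624624; N=√[1·1·1·1]=1.000000
The bounds max(0,m−m')=0 and min(l+m,l−m')=1 give 2 terms
  k=0: (−1)^0·1.0000/(1)·0.7809^2·0.6246^0 = +0.609845
  k=1: (−1)^1·1.0000/(1)·0.7809^0·0.6246^2 = -0.390155
d^1_{0,0}(1.3493) = +0.609845 -0.390155 = +0.219690
|D^1_{0,0}|² = |d^1_{0,0}(β)|² = (+0.219690)² = 0.048264 (the z-rotation phases have unit modulus)

P=0.0483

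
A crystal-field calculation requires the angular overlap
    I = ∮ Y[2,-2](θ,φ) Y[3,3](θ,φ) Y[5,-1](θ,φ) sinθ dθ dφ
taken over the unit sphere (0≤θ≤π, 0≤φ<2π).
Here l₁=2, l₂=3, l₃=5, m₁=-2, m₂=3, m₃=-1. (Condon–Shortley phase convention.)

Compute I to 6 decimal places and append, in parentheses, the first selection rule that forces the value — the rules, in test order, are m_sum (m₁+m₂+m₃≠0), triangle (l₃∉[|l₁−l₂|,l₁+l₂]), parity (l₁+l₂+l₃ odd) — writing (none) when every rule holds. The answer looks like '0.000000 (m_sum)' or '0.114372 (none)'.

-0.023961 (none)

Checks pass: Σm=0; 10 even; l₃=5∈[1,5].
(2·2+1)(2·3+1)(2·5+1) = 385
Δ: 0! 4! 6! / 11! → 1/2310
sum: t=0:+1/144 = 1/144
3j²(2 3 5; 0 0 0) = Δ·Π!·Σ² = 10/231  (sign -1)
sum: t=0:+1/17280 = 1/17280
3j²(2 3 5; -2 3 -1) = Δ·Π!·Σ² = 1/2310  (sign +1)
combine: 4πI² = 385·10/231·1/2310 = 5/693
take √, sign -1: I = -0.02396147
No selection rule forces the value: the integral is nonzero (none).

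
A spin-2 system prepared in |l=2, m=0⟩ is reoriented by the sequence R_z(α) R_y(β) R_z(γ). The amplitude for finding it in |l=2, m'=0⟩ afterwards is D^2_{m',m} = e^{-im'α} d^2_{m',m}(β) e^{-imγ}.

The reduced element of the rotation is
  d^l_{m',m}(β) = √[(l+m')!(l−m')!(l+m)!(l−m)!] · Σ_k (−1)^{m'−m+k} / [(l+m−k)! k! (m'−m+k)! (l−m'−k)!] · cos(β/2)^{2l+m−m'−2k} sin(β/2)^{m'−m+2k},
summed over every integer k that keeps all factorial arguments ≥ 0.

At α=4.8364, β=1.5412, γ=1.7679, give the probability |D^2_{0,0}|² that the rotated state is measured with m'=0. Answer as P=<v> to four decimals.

First d^2_{0,0}(β=1.5412), then the phase factors e^{-i(0)α} and e^{-i(0)γ}:
c=cos(1.541200/2)=0.717493, s=sin(1.541200/2)=0.696566; N=√[2·2·2·2]=4.000000
k: max(0,(0)−(0))=0 … min(2+(0),2−(0))=2
  k=0: (−1)^0·4.0000/(4)·0.7175^4·0.6966^0 = +0.265015
  k=1: (−1)^1·4.0000/(1)·0.7175^2·0.6966^2 = -0.999124
  k=2: (−1)^2·4.0000/(4)·0.7175^0·0.6966^4 = +0.235423
d^2_{0,0}(1.5412) = +0.265015 -0.999124 +0.235423 = -0.498686
|D^2_{0,0}|² = |d^2_{0,0}(β)|² = (-0.498686)² = 0.248688 (the z-rotation phases have unit modulus)

P=0.2487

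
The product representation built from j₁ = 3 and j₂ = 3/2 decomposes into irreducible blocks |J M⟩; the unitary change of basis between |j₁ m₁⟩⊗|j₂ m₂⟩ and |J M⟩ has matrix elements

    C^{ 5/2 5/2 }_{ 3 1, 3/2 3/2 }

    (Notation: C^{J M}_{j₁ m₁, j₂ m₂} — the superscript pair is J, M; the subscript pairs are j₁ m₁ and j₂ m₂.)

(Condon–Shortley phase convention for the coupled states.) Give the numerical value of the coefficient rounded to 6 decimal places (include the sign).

j₁+j₂−J=2  J+j₁−j₂=4  J−j₁+j₂=1  j₁+j₂+J+1=8
(j₁±m₁, j₂±m₂, J±M) = (4,2,3,0,5,0)
P² = 1728/7
sum k=2..2:
  [2] +1/48 = 1/48
S = 1/48
C² = P²·S² = 3/28 ; C = +0.327327

+0.327327  (= +√(3/28))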